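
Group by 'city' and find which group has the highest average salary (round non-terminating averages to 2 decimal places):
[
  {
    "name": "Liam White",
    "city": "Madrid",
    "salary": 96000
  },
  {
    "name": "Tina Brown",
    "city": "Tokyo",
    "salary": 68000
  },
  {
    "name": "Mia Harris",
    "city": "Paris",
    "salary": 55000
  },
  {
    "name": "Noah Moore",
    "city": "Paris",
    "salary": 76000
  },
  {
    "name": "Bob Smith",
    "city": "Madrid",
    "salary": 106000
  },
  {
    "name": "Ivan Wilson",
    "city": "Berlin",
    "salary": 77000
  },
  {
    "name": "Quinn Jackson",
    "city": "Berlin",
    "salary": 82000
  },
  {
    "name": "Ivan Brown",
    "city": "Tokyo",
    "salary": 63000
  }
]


Group by: city

Groups:
  Berlin: 2 people, avg salary = 159000/2 = $79500
  Madrid: 2 people, avg salary = 202000/2 = $101000
  Paris: 2 people, avg salary = 131000/2 = $65500
  Tokyo: 2 people, avg salary = 131000/2 = $65500

Highest average salary: Madrid ($101000)

Madrid ($101000)


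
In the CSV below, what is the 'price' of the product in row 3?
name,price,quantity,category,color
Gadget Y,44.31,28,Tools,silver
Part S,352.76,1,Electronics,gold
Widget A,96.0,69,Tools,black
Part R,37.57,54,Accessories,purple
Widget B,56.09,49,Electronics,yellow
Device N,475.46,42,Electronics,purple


Query: Row 3 ('Widget A'), column 'price'
Value: 96.0

96.0


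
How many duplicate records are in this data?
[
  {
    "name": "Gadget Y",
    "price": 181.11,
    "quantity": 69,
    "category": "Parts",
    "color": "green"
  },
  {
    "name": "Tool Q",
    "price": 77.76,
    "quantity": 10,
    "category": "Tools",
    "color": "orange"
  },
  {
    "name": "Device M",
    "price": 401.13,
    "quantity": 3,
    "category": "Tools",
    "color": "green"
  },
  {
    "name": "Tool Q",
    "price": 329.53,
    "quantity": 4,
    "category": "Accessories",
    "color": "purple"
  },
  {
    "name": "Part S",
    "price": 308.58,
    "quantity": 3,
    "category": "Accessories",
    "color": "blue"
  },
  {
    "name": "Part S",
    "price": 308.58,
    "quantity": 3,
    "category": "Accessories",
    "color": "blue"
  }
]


Checking 6 records for duplicates:

  Row 1: Gadget Y ($181.11, qty 69)
  Row 2: Tool Q ($77.76, qty 10)
  Row 3: Device M ($401.13, qty 3)
  Row 4: Tool Q ($329.53, qty 4)
  Row 5: Part S ($308.58, qty 3)
  Row 6: Part S ($308.58, qty 3) <-- DUPLICATE

Duplicates found: 1
Unique records: 5

1 duplicates, 5 unique


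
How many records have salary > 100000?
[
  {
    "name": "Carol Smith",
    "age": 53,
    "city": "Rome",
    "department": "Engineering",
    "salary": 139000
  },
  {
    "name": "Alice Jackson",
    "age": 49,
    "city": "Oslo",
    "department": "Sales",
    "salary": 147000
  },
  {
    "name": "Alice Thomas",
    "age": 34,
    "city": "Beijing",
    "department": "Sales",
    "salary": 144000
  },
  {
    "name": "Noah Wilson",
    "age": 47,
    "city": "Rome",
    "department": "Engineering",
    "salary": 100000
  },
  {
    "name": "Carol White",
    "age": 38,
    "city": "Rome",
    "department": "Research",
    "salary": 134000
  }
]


Data: 5 records
Condition: salary > 100000

Checking each record:
  Carol Smith: 139000 MATCH
  Alice Jackson: 147000 MATCH
  Alice Thomas: 144000 MATCH
  Noah Wilson: 100000
  Carol White: 134000 MATCH

Count: 4

4


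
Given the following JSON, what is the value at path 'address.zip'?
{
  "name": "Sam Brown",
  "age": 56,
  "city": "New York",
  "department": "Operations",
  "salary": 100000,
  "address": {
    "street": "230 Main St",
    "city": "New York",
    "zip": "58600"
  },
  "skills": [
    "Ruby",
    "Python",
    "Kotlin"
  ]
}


Query: address.zip
Path: address -> zip
Value: 58600

58600


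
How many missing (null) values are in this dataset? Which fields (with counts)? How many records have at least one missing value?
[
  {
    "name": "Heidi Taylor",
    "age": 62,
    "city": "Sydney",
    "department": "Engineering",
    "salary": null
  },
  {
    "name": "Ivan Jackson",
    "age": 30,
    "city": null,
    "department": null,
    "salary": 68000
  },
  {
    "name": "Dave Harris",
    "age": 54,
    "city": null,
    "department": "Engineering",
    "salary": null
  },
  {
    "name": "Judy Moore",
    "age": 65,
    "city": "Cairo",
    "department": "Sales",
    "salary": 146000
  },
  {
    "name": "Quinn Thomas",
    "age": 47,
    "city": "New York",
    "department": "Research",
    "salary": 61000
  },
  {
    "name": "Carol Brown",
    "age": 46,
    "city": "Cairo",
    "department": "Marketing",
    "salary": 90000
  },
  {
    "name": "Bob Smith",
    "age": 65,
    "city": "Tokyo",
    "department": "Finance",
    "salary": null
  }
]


Checking for missing (null) values in 7 records:

  Heidi Taylor: salary
  Ivan Jackson: city, department
  Dave Harris: city, salary
  Judy Moore: complete
  Quinn Thomas: complete
  Carol Brown: complete
  Bob Smith: salary

Per field:
  name: 0 missing
  age: 0 missing
  city: 2 missing
  department: 1 missing
  salary: 3 missing

Total missing values: 6
Records with any missing: 4

6 missing values (city: 2, department: 1, salary: 3); 4 incomplete records


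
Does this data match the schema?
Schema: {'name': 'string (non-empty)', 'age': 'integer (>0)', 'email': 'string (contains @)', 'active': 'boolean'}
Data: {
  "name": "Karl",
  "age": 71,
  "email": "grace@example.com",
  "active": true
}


Validating each field against schema:
  name: OK (non-empty string)
  age: OK (positive integer)
  email: OK (string with @)
  active: OK (boolean)

Result: VALID

VALID


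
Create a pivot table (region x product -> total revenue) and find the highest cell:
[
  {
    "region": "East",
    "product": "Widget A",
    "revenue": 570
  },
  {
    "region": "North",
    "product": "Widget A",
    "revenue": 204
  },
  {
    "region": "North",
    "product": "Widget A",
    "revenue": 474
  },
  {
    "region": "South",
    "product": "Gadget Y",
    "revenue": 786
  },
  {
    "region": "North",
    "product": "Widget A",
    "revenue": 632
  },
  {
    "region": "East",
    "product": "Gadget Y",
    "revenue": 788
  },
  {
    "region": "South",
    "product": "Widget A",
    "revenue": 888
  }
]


Pivot: region (rows) x product (columns) -> total revenue

     Gadget Y      Widget A    
East           788           570  
North            0          1310  
South          786           888  

Highest: North / Widget A = $1310

North / Widget A = $1310


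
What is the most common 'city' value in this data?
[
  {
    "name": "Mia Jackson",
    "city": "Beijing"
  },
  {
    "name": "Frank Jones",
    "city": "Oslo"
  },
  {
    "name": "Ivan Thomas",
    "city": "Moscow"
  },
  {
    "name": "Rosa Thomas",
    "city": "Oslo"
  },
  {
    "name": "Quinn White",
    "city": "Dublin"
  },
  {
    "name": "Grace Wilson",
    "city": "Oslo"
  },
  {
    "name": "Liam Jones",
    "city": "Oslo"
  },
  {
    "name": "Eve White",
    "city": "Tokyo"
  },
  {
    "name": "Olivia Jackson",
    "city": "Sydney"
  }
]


Counting 'city' values across 9 records:

  Oslo: 4 ####
  Beijing: 1 #
  Moscow: 1 #
  Dublin: 1 #
  Tokyo: 1 #
  Sydney: 1 #

Most common: Oslo (4 times)

Oslo (4 times)


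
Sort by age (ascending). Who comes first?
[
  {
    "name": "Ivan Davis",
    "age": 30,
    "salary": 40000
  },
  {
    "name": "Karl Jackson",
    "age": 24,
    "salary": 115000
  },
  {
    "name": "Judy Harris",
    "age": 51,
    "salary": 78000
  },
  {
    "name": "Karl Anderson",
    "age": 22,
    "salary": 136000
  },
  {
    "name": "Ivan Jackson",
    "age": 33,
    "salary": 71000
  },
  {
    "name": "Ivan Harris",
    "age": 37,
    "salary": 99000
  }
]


Sort by: age (ascending)

Sorted order:
  1. Karl Anderson (age = 22)
  2. Karl Jackson (age = 24)
  3. Ivan Davis (age = 30)
  4. Ivan Jackson (age = 33)
  5. Ivan Harris (age = 37)
  6. Judy Harris (age = 51)

First: Karl Anderson

Karl Anderson


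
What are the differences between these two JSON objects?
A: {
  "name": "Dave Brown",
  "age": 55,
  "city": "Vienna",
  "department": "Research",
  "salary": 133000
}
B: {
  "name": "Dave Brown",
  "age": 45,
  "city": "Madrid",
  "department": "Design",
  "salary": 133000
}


Comparing each field (in key order):
  name: same
  age: DIFFERENT
  city: DIFFERENT
  department: DIFFERENT
  salary: same
Differences:
  age: 55 -> 45
  city: Vienna -> Madrid
  department: Research -> Design

3 field(s) changed

3 changes: age, city, department


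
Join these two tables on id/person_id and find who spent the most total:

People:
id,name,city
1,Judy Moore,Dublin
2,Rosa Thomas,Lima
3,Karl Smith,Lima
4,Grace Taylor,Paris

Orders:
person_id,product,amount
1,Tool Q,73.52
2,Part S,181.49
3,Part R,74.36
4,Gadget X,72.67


Join on: people.id = orders.person_id

Joined rows:
  Judy Moore (Dublin) bought Tool Q for $73.52
  Rosa Thomas (Lima) bought Part S for $181.49
  Karl Smith (Lima) bought Part R for $74.36
  Grace Taylor (Paris) bought Gadget X for $72.67

Total per person:
  Rosa Thomas: $181.49
  Karl Smith: $74.36
  Judy Moore: $73.52
  Grace Taylor: $72.67

Top spender: Rosa Thomas ($181.49)

Rosa Thomas ($181.49)


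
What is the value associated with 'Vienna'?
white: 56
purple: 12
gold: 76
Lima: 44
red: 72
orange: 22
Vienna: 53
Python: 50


Looking up key 'Vienna'
Value: 53

53


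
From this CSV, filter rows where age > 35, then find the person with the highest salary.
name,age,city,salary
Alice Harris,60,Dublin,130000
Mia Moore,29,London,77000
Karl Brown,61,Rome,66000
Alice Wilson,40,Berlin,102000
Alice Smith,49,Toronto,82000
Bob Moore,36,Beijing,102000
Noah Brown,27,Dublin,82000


Filter: age > 35
Sort by: salary (descending)

Filtered records (5):
  Alice Harris, age 60, salary $130000
  Alice Wilson, age 40, salary $102000
  Bob Moore, age 36, salary $102000
  Alice Smith, age 49, salary $82000
  Karl Brown, age 61, salary $66000

Highest salary: Alice Harris ($130000)

Alice Harris


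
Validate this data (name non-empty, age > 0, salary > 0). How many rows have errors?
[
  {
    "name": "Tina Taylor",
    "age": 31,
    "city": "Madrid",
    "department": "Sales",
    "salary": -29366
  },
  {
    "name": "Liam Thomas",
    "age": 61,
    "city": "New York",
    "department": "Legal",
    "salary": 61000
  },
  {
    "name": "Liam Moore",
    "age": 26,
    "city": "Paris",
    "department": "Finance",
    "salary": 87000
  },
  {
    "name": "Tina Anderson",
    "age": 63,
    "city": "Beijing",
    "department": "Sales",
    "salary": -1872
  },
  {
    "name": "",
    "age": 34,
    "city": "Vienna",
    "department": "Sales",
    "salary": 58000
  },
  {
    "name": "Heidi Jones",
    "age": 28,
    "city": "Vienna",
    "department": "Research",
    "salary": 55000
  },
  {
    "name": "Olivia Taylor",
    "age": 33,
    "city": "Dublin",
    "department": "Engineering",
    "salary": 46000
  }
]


Validating 7 records:
Rules: name non-empty, age > 0, salary > 0

  Row 1 (Tina Taylor): negative salary: -29366
  Row 2 (Liam Thomas): OK
  Row 3 (Liam Moore): OK
  Row 4 (Tina Anderson): negative salary: -1872
  Row 5 (???): empty name
  Row 6 (Heidi Jones): OK
  Row 7 (Olivia Taylor): OK

Total errors: 3

3 errors


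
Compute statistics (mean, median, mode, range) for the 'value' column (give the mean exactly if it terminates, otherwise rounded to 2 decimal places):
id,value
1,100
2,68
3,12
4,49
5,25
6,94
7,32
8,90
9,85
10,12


Data: [100, 68, 12, 49, 25, 94, 32, 90, 85, 12]
Count: 10
Sum: 567
Mean: 567/10 = 56.7
Sorted: [12, 12, 25, 32, 49, 68, 85, 90, 94, 100]
Median: 58.5
Mode: 12 (2 times)
Range: 100 - 12 = 88
Min: 12, Max: 100

mean=56.7, median=58.5, mode=12, range=88


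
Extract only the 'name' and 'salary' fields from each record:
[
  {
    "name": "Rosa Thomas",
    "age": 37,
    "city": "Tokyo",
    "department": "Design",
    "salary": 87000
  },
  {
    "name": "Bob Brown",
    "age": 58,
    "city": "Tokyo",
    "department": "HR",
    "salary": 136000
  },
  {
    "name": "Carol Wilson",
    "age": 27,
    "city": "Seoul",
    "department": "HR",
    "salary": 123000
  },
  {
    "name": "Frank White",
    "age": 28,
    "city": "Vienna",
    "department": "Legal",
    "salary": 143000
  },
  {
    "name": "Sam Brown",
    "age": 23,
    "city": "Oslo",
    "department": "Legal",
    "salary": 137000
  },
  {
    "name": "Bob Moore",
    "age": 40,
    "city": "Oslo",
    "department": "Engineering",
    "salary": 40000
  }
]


Original: 6 records with fields: name, age, city, department, salary
Keep: ['name', 'salary']
Drop: ['age', 'city', 'department']
Result: 6 records, 2 fields each

[
  {
    "name": "Rosa Thomas",
    "salary": 87000
  },
  {
    "name": "Bob Brown",
    "salary": 136000
  },
  {
    "name": "Carol Wilson",
    "salary": 123000
  },
  {
    "name": "Frank White",
    "salary": 143000
  },
  {
    "name": "Sam Brown",
    "salary": 137000
  },
  {
    "name": "Bob Moore",
    "salary": 40000
  }
]


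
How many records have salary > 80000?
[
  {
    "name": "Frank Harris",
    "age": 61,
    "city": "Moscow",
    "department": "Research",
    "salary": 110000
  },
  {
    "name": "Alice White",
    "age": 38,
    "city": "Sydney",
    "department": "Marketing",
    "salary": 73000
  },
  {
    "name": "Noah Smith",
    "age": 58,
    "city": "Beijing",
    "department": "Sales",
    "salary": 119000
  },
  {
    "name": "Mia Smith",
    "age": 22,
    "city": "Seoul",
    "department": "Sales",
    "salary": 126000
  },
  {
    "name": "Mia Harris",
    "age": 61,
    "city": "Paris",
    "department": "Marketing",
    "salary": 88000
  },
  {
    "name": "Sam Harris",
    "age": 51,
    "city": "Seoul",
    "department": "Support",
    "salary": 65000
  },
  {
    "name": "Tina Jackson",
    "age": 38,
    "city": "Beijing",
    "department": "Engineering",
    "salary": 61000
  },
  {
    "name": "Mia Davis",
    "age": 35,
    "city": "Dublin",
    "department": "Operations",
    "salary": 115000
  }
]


Data: 8 records
Condition: salary > 80000

Checking each record:
  Frank Harris: 110000 MATCH
  Alice White: 73000
  Noah Smith: 119000 MATCH
  Mia Smith: 126000 MATCH
  Mia Harris: 88000 MATCH
  Sam Harris: 65000
  Tina Jackson: 61000
  Mia Davis: 115000 MATCH

Count: 5

5


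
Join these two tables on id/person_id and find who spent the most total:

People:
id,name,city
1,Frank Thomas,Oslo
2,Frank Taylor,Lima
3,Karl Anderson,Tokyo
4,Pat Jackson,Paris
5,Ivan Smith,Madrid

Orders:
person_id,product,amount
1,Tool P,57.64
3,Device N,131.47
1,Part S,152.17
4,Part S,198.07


Join on: people.id = orders.person_id

Joined rows:
  Frank Thomas (Oslo) bought Tool P for $57.64
  Karl Anderson (Tokyo) bought Device N for $131.47
  Frank Thomas (Oslo) bought Part S for $152.17
  Pat Jackson (Paris) bought Part S for $198.07

Total per person:
  Frank Thomas: $209.81
  Pat Jackson: $198.07
  Karl Anderson: $131.47

Top spender: Frank Thomas ($209.81)

Frank Thomas ($209.81)


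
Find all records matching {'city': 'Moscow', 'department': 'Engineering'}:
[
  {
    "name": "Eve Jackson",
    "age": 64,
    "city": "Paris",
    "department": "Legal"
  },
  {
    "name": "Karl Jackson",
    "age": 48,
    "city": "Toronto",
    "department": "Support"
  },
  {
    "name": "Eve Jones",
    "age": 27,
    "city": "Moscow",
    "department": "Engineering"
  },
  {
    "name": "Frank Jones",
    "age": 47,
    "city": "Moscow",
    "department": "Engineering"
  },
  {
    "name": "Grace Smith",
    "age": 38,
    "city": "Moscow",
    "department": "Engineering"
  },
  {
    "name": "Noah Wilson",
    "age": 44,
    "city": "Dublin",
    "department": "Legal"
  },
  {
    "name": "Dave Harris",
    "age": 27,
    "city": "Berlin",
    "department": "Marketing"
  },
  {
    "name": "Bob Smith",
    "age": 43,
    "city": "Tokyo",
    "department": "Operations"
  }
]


Search criteria: {'city': 'Moscow', 'department': 'Engineering'}

Checking 8 records:
  Eve Jackson: {city: Paris, department: Legal}
  Karl Jackson: {city: Toronto, department: Support}
  Eve Jones: {city: Moscow, department: Engineering} <-- MATCH
  Frank Jones: {city: Moscow, department: Engineering} <-- MATCH
  Grace Smith: {city: Moscow, department: Engineering} <-- MATCH
  Noah Wilson: {city: Dublin, department: Legal}
  Dave Harris: {city: Berlin, department: Marketing}
  Bob Smith: {city: Tokyo, department: Operations}

Matches: ["Eve Jones", "Frank Jones", "Grace Smith"]

["Eve Jones", "Frank Jones", "Grace Smith"]


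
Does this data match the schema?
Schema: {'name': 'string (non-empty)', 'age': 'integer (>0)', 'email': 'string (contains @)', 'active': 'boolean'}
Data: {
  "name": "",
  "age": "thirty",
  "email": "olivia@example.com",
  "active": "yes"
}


Validating each field against schema:
  name: FAIL ("" is an empty string)
  age: FAIL ("thirty" is not an integer)
  email: OK (string with @)
  active: FAIL ("yes" is not a boolean)

Result: INVALID (3 errors: name, age, active)

INVALID (3 errors: name, age, active)


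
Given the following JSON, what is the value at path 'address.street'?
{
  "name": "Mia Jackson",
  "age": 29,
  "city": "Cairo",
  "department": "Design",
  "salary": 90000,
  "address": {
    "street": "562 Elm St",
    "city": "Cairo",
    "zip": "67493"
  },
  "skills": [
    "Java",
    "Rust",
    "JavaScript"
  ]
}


Query: address.street
Path: address -> street
Value: 562 Elm St

562 Elm St


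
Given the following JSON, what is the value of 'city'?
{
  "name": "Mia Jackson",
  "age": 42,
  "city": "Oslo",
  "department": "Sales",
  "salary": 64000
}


Looking up field 'city'
Value: Oslo

Oslo


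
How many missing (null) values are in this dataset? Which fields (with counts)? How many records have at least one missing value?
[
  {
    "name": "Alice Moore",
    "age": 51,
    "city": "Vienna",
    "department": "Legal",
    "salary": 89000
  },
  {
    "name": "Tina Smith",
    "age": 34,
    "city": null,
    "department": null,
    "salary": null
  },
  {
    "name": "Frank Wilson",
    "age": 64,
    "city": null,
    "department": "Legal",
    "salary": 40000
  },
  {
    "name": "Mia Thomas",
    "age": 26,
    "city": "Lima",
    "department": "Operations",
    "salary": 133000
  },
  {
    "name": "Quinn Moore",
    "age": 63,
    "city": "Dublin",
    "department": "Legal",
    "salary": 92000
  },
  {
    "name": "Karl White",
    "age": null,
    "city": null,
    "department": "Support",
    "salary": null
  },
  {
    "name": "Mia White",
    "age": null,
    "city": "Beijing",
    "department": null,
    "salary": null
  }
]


Checking for missing (null) values in 7 records:

  Alice Moore: complete
  Tina Smith: city, department, salary
  Frank Wilson: city
  Mia Thomas: complete
  Quinn Moore: complete
  Karl White: age, city, salary
  Mia White: age, department, salary

Per field:
  name: 0 missing
  age: 2 missing
  city: 3 missing
  department: 2 missing
  salary: 3 missing

Total missing values: 10
Records with any missing: 4

10 missing values (age: 2, city: 3, department: 2, salary: 3); 4 incomplete records


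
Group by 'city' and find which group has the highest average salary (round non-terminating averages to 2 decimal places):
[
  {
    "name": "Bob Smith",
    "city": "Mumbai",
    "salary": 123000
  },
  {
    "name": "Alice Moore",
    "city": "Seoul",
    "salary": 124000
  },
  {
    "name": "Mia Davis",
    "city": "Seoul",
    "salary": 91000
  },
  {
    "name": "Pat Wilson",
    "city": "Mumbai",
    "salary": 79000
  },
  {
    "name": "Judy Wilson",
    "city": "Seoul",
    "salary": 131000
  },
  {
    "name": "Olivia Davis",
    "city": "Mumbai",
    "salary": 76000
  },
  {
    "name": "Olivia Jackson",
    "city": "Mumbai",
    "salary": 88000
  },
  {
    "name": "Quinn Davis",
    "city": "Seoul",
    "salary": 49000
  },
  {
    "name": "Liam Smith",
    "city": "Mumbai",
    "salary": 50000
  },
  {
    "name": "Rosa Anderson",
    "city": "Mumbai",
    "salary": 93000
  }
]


Group by: city

Groups:
  Mumbai: 6 people, avg salary = 509000/6 ≈ $84833.33
  Seoul: 4 people, avg salary = 395000/4 = $98750

Highest average salary: Seoul ($98750)

Seoul ($98750)


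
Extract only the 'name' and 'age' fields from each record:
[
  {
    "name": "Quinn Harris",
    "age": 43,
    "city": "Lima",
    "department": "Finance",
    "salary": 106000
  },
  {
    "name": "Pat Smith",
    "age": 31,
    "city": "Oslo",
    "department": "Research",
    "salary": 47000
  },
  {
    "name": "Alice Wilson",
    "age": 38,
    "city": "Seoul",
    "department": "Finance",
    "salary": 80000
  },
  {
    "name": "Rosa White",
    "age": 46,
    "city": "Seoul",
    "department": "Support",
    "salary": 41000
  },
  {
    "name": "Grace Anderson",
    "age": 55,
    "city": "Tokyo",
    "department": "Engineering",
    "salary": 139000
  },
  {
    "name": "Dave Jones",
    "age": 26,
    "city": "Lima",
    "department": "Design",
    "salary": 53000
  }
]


Original: 6 records with fields: name, age, city, department, salary
Keep: ['name', 'age']
Drop: ['city', 'department', 'salary']
Result: 6 records, 2 fields each

[
  {
    "name": "Quinn Harris",
    "age": 43
  },
  {
    "name": "Pat Smith",
    "age": 31
  },
  {
    "name": "Alice Wilson",
    "age": 38
  },
  {
    "name": "Rosa White",
    "age": 46
  },
  {
    "name": "Grace Anderson",
    "age": 55
  },
  {
    "name": "Dave Jones",
    "age": 26
  }
]


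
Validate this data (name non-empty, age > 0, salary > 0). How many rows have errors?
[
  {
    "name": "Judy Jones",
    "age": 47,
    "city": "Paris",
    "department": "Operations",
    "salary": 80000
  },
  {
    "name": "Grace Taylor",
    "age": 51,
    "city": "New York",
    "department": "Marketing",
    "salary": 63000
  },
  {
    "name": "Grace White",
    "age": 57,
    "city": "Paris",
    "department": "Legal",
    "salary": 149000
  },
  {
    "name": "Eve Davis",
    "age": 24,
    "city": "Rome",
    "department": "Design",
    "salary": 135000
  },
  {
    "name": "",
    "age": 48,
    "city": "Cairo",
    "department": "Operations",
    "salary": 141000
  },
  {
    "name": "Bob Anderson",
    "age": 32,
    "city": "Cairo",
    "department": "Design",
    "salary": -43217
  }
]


Validating 6 records:
Rules: name non-empty, age > 0, salary > 0

  Row 1 (Judy Jones): OK
  Row 2 (Grace Taylor): OK
  Row 3 (Grace White): OK
  Row 4 (Eve Davis): OK
  Row 5 (???): empty name
  Row 6 (Bob Anderson): negative salary: -43217

Total errors: 2

2 errors


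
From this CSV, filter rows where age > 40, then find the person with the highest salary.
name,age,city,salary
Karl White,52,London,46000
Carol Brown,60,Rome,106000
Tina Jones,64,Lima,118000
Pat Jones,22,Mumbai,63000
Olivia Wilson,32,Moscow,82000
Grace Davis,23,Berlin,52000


Filter: age > 40
Sort by: salary (descending)

Filtered records (3):
  Tina Jones, age 64, salary $118000
  Carol Brown, age 60, salary $106000
  Karl White, age 52, salary $46000

Highest salary: Tina Jones ($118000)

Tina Jones


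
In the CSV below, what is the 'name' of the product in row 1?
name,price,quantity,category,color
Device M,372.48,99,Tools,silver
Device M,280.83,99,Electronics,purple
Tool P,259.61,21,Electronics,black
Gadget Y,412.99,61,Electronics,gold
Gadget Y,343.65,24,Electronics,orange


Query: Row 1 ('Device M'), column 'name'
Value: Device M

Device M


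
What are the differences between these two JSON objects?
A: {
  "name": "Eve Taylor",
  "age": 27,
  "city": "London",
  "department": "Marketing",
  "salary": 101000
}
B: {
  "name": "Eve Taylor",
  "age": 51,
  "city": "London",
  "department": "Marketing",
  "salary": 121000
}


Comparing each field (in key order):
  name: same
  age: DIFFERENT
  city: same
  department: same
  salary: DIFFERENT
Differences:
  age: 27 -> 51
  salary: 101000 -> 121000

2 field(s) changed

2 changes: age, salary


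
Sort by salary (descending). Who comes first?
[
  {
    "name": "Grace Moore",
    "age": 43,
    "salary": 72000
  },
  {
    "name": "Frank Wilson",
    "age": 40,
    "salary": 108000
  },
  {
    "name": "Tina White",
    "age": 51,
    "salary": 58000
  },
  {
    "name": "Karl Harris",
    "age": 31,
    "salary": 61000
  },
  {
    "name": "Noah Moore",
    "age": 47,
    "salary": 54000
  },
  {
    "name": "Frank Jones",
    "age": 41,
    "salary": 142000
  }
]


Sort by: salary (descending)

Sorted order:
  1. Frank Jones (salary = 142000)
  2. Frank Wilson (salary = 108000)
  3. Grace Moore (salary = 72000)
  4. Karl Harris (salary = 61000)
  5. Tina White (salary = 58000)
  6. Noah Moore (salary = 54000)

First: Frank Jones

Frank Jones


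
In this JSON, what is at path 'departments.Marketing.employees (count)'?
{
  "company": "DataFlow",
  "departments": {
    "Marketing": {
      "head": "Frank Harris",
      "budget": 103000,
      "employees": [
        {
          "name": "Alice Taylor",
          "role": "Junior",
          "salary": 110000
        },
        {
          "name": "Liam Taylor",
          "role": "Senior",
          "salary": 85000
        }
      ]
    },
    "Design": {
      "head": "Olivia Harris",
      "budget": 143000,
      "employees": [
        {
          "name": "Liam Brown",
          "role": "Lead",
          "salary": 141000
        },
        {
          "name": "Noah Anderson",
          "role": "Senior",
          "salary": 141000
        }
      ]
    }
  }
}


Path: departments.Marketing.employees (count)

Navigate:
  -> departments
  -> Marketing
  -> employees (array, length 2)

2


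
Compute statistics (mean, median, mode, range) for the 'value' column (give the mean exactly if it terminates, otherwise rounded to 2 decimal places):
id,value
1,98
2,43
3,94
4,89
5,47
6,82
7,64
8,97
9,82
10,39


Data: [98, 43, 94, 89, 47, 82, 64, 97, 82, 39]
Count: 10
Sum: 735
Mean: 735/10 = 73.5
Sorted: [39, 43, 47, 64, 82, 82, 89, 94, 97, 98]
Median: 82.0
Mode: 82 (2 times)
Range: 98 - 39 = 59
Min: 39, Max: 98

mean=73.5, median=82.0, mode=82, range=59


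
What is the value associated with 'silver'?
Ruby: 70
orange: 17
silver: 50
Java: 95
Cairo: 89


Looking up key 'silver'
Value: 50

50


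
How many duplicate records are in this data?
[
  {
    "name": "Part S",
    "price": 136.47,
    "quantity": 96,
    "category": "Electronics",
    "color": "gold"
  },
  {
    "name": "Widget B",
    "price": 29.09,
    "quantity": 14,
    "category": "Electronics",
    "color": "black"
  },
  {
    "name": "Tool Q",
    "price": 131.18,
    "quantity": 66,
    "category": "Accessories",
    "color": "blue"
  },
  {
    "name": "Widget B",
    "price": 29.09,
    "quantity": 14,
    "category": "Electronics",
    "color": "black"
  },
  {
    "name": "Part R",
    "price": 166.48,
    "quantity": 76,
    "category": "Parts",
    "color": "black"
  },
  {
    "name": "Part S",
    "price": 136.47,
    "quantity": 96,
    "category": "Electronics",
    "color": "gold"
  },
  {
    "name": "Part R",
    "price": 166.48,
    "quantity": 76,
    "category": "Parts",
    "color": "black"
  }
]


Checking 7 records for duplicates:

  Row 1: Part S ($136.47, qty 96)
  Row 2: Widget B ($29.09, qty 14)
  Row 3: Tool Q ($131.18, qty 66)
  Row 4: Widget B ($29.09, qty 14) <-- DUPLICATE
  Row 5: Part R ($166.48, qty 76)
  Row 6: Part S ($136.47, qty 96) <-- DUPLICATE
  Row 7: Part R ($166.48, qty 76) <-- DUPLICATE

Duplicates found: 3
Unique records: 4

3 duplicates, 4 unique


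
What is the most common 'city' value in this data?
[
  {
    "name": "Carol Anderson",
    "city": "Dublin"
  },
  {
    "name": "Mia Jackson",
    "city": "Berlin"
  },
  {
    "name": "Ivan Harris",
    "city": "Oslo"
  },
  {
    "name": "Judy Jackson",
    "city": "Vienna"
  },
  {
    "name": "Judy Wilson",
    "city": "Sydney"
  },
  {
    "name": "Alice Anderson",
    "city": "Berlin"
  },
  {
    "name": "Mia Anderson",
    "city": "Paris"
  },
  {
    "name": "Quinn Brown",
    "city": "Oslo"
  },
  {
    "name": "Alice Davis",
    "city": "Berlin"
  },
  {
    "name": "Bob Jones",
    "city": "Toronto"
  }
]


Counting 'city' values across 10 records:

  Berlin: 3 ###
  Oslo: 2 ##
  Dublin: 1 #
  Vienna: 1 #
  Sydney: 1 #
  Paris: 1 #
  Toronto: 1 #

Most common: Berlin (3 times)

Berlin (3 times)


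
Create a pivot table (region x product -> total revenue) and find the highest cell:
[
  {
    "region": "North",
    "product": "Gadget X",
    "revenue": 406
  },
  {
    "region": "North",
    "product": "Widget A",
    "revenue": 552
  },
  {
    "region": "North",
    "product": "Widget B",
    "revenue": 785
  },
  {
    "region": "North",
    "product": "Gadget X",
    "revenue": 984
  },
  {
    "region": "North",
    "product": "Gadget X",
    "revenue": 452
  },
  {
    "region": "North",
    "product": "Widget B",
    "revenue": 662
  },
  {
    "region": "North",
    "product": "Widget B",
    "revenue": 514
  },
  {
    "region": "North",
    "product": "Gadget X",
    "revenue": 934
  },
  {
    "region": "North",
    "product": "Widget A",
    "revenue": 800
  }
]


Pivot: region (rows) x product (columns) -> total revenue

     Gadget X      Widget A      Widget B    
North         2776          1352          1961  

Highest: North / Gadget X = $2776

North / Gadget X = $2776


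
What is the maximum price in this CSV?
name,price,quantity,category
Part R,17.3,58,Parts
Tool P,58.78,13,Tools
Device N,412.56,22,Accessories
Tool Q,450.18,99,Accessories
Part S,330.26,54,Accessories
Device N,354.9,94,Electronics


Computing maximum price:
Values: [17.3, 58.78, 412.56, 450.18, 330.26, 354.9]
Max = 450.18

450.18


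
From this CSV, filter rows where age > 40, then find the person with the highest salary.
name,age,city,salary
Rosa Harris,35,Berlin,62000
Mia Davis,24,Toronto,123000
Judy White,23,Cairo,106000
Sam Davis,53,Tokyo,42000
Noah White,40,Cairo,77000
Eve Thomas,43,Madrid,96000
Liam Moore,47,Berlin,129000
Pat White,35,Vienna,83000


Filter: age > 40
Sort by: salary (descending)

Filtered records (3):
  Liam Moore, age 47, salary $129000
  Eve Thomas, age 43, salary $96000
  Sam Davis, age 53, salary $42000

Highest salary: Liam Moore ($129000)

Liam Moore


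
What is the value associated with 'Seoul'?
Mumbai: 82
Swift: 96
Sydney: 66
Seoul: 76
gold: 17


Looking up key 'Seoul'
Value: 76

76


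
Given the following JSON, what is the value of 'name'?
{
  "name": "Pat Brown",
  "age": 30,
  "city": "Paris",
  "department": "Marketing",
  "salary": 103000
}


Looking up field 'name'
Value: Pat Brown

Pat Brown


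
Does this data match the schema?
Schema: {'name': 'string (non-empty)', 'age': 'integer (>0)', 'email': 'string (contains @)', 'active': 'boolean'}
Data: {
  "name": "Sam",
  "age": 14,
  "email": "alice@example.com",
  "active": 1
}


Validating each field against schema:
  name: OK (non-empty string)
  age: OK (positive integer)
  email: OK (string with @)
  active: FAIL (1 is not a boolean)

Result: INVALID (1 error: active)

INVALID (1 error: active)


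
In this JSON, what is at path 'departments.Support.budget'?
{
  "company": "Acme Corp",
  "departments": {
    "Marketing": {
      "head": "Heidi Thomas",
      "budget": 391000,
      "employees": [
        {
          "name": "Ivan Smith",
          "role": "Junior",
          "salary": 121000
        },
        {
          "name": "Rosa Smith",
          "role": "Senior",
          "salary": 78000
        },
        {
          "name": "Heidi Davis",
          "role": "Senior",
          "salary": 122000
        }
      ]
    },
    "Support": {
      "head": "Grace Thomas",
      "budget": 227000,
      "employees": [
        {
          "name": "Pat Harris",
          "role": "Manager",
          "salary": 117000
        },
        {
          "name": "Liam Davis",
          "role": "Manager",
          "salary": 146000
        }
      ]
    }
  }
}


Path: departments.Support.budget

Navigate:
  -> departments
  -> Support
  -> budget = 227000

227000


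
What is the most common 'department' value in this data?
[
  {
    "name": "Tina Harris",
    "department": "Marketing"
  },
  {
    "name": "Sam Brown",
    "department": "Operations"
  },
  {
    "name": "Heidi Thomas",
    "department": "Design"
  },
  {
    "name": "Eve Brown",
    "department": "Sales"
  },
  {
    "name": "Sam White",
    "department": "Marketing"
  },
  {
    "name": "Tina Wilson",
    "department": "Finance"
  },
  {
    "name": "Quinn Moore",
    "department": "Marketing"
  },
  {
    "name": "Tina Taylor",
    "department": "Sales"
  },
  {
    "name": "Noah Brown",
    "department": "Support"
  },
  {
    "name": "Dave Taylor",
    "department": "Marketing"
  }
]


Counting 'department' values across 10 records:

  Marketing: 4 ####
  Sales: 2 ##
  Operations: 1 #
  Design: 1 #
  Finance: 1 #
  Support: 1 #

Most common: Marketing (4 times)

Marketing (4 times)


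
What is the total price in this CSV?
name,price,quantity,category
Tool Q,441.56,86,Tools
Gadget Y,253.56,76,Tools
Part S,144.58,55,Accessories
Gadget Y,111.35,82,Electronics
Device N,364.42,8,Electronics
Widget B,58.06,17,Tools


Computing total price:
Values: [441.56, 253.56, 144.58, 111.35, 364.42, 58.06]
Sum = 1373.53

1373.53


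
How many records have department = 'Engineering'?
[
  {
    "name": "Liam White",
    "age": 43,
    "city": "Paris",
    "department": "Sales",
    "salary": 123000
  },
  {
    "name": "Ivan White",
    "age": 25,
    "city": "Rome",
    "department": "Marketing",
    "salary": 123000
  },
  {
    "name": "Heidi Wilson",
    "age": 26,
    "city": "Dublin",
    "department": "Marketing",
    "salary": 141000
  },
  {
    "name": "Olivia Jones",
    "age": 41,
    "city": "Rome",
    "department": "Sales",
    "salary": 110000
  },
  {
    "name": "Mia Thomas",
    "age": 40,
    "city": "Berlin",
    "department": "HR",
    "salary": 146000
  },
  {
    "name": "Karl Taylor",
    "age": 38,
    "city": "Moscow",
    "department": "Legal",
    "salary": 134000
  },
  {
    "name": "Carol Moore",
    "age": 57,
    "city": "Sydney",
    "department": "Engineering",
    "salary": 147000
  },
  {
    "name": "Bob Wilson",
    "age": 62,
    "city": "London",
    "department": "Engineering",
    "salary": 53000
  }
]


Data: 8 records
Condition: department = 'Engineering'

Checking each record:
  Liam White: Sales
  Ivan White: Marketing
  Heidi Wilson: Marketing
  Olivia Jones: Sales
  Mia Thomas: HR
  Karl Taylor: Legal
  Carol Moore: Engineering MATCH
  Bob Wilson: Engineering MATCH

Count: 2

2


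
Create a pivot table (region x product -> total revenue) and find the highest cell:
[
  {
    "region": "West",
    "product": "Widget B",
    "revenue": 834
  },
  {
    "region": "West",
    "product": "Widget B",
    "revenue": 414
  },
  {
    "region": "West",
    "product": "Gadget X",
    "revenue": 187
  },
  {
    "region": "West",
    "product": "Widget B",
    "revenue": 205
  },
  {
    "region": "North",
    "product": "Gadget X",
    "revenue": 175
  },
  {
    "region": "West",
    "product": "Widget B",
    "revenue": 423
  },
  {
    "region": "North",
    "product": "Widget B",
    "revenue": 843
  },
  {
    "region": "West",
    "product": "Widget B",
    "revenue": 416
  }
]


Pivot: region (rows) x product (columns) -> total revenue

     Gadget X      Widget B    
North          175           843  
West           187          2292  

Highest: West / Widget B = $2292

West / Widget B = $2292


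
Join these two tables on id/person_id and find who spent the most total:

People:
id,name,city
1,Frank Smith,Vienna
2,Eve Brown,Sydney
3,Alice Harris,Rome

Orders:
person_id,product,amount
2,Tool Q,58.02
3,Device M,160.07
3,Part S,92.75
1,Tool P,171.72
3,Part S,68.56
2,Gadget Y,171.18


Join on: people.id = orders.person_id

Joined rows:
  Eve Brown (Sydney) bought Tool Q for $58.02
  Alice Harris (Rome) bought Device M for $160.07
  Alice Harris (Rome) bought Part S for $92.75
  Frank Smith (Vienna) bought Tool P for $171.72
  Alice Harris (Rome) bought Part S for $68.56
  Eve Brown (Sydney) bought Gadget Y for $171.18

Total per person:
  Alice Harris: $321.38
  Eve Brown: $229.20
  Frank Smith: $171.72

Top spender: Alice Harris ($321.38)

Alice Harris ($321.38)


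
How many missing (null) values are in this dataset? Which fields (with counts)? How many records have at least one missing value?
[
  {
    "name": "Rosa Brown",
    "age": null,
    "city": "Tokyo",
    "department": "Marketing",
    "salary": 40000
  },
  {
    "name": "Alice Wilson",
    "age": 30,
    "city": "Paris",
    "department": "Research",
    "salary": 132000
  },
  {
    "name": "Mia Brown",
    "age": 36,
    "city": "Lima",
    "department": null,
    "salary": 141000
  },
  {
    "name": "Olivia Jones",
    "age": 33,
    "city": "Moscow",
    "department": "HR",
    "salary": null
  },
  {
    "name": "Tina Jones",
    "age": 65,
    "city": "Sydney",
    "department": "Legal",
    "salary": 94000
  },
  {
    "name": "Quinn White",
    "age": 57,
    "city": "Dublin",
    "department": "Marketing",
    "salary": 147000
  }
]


Checking for missing (null) values in 6 records:

  Rosa Brown: age
  Alice Wilson: complete
  Mia Brown: department
  Olivia Jones: salary
  Tina Jones: complete
  Quinn White: complete

Per field:
  name: 0 missing
  age: 1 missing
  city: 0 missing
  department: 1 missing
  salary: 1 missing

Total missing values: 3
Records with any missing: 3

3 missing values (age: 1, department: 1, salary: 1); 3 incomplete records


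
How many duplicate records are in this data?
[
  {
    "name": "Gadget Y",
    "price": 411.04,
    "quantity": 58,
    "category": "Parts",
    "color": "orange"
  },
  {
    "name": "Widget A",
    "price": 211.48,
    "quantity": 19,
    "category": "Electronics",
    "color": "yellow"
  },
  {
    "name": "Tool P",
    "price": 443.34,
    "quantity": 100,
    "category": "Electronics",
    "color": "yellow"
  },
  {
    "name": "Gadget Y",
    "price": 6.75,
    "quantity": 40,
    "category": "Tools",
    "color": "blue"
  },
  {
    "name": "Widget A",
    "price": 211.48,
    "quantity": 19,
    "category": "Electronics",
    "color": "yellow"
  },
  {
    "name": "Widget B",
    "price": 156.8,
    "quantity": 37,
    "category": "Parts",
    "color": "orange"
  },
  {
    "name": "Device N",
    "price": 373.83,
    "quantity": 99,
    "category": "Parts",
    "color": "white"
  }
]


Checking 7 records for duplicates:

  Row 1: Gadget Y ($411.04, qty 58)
  Row 2: Widget A ($211.48, qty 19)
  Row 3: Tool P ($443.34, qty 100)
  Row 4: Gadget Y ($6.75, qty 40)
  Row 5: Widget A ($211.48, qty 19) <-- DUPLICATE
  Row 6: Widget B ($156.8, qty 37)
  Row 7: Device N ($373.83, qty 99)

Duplicates found: 1
Unique records: 6

1 duplicates, 6 unique


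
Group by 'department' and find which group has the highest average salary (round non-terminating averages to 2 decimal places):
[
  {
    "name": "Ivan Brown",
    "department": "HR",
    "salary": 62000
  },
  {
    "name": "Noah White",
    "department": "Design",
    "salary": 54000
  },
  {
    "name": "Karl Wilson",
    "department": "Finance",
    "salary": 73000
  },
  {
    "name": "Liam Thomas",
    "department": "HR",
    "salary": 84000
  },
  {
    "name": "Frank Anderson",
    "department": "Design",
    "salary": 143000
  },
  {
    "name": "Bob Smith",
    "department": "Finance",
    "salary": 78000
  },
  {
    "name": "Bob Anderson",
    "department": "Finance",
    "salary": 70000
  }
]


Group by: department

Groups:
  Design: 2 people, avg salary = 197000/2 = $98500
  Finance: 3 people, avg salary = 221000/3 ≈ $73666.67
  HR: 2 people, avg salary = 146000/2 = $73000

Highest average salary: Design ($98500)

Design ($98500)


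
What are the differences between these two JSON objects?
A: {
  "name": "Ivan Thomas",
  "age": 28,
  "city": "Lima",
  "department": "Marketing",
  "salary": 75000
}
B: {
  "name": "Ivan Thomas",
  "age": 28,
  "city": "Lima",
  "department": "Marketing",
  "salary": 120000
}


Comparing each field (in key order):
  name: same
  age: same
  city: same
  department: same
  salary: DIFFERENT
Differences:
  salary: 75000 -> 120000

1 field(s) changed

1 change: salary
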